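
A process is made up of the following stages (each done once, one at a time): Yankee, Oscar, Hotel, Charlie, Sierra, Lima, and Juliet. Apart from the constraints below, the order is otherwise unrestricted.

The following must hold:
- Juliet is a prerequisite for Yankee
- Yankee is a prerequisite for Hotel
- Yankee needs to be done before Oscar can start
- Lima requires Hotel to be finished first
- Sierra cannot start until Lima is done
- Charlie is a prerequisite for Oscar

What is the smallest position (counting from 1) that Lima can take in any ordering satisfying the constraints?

Working backwards through the constraints from Lima, its full set of required predecessors is Yankee, Hotel, Juliet — 3 of them.
So at minimum 3 stages come before Lima, putting Lima no earlier than position 4. That position is achievable by scheduling exactly those predecessors first.

4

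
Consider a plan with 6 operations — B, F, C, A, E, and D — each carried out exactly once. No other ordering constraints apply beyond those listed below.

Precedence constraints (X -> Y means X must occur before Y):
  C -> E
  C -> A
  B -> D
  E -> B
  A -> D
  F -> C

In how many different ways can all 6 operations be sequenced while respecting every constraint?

3

F is the only operation with nothing required before it, so every ordering starts there.
Systematically extending each partial ordering one operation at a time and counting, there are 3 complete orderings.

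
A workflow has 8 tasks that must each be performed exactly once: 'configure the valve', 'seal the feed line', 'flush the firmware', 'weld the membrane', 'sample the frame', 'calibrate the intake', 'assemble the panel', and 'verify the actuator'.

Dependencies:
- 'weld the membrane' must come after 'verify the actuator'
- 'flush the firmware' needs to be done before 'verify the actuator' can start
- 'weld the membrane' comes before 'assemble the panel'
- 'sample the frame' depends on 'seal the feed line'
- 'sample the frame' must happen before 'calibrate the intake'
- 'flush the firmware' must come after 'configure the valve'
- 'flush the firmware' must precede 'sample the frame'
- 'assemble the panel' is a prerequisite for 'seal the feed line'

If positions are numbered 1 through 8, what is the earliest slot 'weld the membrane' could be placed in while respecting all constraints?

Every task that must precede 'weld the membrane' has to come before it. Tracing all chains that end at 'weld the membrane', those tasks are: 'configure the valve', 'flush the firmware', 'verify the actuator' — 3 in total.
With 3 mandatory predecessors, the earliest 'weld the membrane' can sit is position 3+1 = 4, and placing just those 3 first achieves it.

4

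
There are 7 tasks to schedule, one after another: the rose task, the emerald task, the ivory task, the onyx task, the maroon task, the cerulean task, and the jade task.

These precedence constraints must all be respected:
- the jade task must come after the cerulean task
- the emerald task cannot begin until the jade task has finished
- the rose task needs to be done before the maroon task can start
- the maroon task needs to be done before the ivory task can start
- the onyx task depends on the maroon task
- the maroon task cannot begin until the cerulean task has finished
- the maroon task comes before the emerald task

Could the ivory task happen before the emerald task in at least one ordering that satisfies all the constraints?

No chain of constraints runs from the emerald task to the ivory task, so the emerald task is not required to come first.
So a valid ordering placing the ivory task earlier than the emerald task exists.

Yes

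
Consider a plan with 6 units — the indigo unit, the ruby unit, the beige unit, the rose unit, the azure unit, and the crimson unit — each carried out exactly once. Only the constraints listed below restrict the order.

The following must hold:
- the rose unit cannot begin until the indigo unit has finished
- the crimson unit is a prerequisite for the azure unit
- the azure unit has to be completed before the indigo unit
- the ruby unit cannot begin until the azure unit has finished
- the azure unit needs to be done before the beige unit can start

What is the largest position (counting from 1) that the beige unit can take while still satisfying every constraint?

6

Nothing depends on the beige unit, so it can be the final unit, position 6.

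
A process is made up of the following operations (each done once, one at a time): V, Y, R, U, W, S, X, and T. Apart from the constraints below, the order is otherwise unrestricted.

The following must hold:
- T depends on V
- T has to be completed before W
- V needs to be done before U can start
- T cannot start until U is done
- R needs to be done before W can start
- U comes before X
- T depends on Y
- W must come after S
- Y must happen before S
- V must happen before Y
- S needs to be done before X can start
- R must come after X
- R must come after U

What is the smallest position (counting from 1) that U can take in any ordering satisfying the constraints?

The only operation forced before U (directly or transitively) is V.
So at minimum 1 operation comes before U, putting U no earlier than position 2. That position is achievable by scheduling exactly that predecessor first.

2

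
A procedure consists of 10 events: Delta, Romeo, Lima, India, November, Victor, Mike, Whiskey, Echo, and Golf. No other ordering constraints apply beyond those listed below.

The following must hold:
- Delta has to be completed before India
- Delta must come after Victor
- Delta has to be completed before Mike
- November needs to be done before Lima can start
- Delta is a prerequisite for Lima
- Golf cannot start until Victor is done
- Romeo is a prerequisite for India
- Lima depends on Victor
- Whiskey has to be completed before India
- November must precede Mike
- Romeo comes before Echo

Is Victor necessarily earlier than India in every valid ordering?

There is a constraint chain Victor → Delta → India.
Hence Victor necessarily comes before India.

Yes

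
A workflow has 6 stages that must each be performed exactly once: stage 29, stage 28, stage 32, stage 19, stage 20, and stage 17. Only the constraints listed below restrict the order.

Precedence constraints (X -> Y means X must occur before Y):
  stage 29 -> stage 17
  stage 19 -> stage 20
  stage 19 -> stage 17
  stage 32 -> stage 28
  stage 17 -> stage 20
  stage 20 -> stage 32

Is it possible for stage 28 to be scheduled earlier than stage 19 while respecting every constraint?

There is a dependency chain stage 19 → stage 20 → stage 32 → stage 28, so stage 28 always comes after stage 19.
Hence stage 28 can never be scheduled before stage 19.

No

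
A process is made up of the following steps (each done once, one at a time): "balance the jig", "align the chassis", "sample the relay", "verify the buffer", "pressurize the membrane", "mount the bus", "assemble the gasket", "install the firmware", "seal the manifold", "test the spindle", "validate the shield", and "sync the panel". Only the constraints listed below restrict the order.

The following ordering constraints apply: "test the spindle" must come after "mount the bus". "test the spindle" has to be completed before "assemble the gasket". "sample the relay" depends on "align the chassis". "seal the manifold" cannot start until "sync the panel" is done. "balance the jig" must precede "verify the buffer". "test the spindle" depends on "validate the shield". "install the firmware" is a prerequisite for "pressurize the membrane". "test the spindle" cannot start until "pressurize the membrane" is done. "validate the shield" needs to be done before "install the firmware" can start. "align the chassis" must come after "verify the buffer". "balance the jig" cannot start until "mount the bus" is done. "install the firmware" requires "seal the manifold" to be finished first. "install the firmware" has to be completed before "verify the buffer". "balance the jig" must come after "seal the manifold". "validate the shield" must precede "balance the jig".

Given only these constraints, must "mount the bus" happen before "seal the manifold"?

No

"mount the bus" and "seal the manifold" are not related by any chain of constraints.
A valid ordering placing "seal the manifold" before "mount the bus" exists, so the answer is no.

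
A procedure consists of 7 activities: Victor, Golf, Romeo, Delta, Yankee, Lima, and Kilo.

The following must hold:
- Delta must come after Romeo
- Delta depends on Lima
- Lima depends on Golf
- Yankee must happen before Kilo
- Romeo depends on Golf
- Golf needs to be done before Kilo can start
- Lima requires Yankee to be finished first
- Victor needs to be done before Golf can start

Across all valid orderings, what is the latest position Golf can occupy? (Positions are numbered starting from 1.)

Following every chain forward from Golf, the activities that must come later are Romeo, Delta, Lima, Kilo — 4 of them.
So at least 4 activities follow Golf, putting Golf no later than position 3. That position is achievable by scheduling everything else first.

3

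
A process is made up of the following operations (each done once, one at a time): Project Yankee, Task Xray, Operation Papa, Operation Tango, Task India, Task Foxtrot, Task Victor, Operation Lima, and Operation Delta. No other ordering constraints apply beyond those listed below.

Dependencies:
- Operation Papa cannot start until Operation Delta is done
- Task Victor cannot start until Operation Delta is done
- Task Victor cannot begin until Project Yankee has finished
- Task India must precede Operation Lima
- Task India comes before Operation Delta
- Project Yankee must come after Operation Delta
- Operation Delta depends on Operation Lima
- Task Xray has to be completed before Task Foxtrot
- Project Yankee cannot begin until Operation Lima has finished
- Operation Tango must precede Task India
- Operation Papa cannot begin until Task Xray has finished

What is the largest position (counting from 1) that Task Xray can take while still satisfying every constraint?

Every operation that must follow Task Xray has to come after it. Tracing all chains starting from Task Xray, those operations are: Operation Papa, Task Foxtrot — 2 in total.
With 2 mandatory successors out of 9 operations total, the latest slot for Task Xray is 9−2 = 7, and it's reachable by doing all non-successors before Task Xray.

7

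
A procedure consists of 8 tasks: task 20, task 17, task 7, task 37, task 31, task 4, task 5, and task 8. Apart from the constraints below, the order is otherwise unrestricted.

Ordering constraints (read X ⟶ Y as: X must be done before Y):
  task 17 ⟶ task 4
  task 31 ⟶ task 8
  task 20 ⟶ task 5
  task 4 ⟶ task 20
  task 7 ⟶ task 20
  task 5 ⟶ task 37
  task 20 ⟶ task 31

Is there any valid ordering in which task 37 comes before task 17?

No

There is a dependency chain task 17 → task 4 → task 20 → task 5 → task 37, so task 37 always comes after task 17.
So no valid ordering can have task 37 before task 17.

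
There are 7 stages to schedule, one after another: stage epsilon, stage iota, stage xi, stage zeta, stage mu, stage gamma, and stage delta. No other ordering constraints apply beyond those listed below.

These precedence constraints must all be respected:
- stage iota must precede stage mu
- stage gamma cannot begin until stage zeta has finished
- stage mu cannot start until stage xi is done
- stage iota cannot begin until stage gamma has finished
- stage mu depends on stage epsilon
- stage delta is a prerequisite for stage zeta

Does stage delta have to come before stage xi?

Stage delta and stage xi are not related by any chain of constraints.
There exist valid orderings with stage xi before stage delta, so stage delta is not required to come first.

No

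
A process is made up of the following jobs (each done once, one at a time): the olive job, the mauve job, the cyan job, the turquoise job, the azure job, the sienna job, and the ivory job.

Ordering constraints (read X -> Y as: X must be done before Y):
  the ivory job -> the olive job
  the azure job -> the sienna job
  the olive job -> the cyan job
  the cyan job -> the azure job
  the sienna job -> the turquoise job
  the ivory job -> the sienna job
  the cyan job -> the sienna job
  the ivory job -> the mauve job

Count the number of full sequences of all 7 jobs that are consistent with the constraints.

Only the ivory job has no prerequisites, so it must go first.
Enumerating by repeatedly choosing an available job (one whose prerequisites are all placed) gives 6 distinct complete orderings.

6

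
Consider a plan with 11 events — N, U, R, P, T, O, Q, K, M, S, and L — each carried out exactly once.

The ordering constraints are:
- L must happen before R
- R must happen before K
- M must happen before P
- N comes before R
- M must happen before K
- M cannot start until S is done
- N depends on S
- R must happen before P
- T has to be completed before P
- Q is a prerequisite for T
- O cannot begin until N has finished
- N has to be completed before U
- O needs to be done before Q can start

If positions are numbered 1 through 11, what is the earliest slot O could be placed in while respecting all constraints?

Every event that must precede O has to come before it. Tracing all chains that end at O, those events are: N, S — 2 in total.
With 2 mandatory predecessors, the earliest O can sit is position 2+1 = 3, and placing just those 2 first achieves it.

3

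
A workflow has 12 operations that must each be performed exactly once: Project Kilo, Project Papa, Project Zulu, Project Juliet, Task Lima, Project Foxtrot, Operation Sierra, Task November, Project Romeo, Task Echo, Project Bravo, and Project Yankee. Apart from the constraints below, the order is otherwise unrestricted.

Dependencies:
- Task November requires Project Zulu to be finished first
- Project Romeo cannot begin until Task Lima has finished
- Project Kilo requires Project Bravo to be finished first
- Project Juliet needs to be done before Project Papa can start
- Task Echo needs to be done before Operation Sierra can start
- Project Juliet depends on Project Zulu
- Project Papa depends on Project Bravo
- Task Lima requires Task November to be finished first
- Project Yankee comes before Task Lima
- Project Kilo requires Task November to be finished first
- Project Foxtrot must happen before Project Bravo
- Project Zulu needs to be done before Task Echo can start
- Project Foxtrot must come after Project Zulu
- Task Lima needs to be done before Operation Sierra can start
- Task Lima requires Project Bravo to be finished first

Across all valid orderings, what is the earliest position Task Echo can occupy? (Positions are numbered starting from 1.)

Working backwards through the constraints from Task Echo, its only required predecessor is Project Zulu.
So at minimum 1 operation comes before Task Echo, putting Task Echo no earlier than position 2. That position is achievable by scheduling exactly that predecessor first.

2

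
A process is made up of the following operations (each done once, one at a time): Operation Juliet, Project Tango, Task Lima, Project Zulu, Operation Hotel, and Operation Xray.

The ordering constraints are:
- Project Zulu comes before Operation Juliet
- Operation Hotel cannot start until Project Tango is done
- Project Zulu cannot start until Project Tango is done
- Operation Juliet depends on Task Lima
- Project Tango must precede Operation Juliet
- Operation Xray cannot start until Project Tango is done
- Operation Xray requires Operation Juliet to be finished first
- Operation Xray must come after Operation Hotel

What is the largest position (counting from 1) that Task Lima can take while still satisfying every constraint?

Every operation that must follow Task Lima has to come after it. Tracing all chains starting from Task Lima, those operations are: Operation Juliet, Operation Xray — 2 in total.
With 2 mandatory successors out of 6 operations total, the latest slot for Task Lima is 6−2 = 4, and it's reachable by doing all non-successors before Task Lima.

4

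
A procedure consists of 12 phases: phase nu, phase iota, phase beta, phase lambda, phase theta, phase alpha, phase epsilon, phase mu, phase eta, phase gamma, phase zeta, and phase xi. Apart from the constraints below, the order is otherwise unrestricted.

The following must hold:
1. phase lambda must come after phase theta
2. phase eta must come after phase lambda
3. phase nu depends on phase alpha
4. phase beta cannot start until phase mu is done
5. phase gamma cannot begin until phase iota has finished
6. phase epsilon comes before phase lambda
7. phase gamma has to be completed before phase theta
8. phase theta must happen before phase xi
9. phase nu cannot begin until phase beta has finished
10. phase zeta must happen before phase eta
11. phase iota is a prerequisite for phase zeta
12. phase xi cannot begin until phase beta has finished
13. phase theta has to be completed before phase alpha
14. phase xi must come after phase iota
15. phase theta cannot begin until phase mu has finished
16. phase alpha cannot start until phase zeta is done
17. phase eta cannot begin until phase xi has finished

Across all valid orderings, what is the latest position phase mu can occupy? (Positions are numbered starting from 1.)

Every phase that must follow phase mu has to come after it. Tracing all chains starting from phase mu, those phases are: phase nu, phase beta, phase lambda, phase theta, phase alpha, phase eta, phase xi — 7 in total.
So at least 7 phases follow phase mu, putting phase mu no later than position 5. That position is achievable by scheduling everything else first.

5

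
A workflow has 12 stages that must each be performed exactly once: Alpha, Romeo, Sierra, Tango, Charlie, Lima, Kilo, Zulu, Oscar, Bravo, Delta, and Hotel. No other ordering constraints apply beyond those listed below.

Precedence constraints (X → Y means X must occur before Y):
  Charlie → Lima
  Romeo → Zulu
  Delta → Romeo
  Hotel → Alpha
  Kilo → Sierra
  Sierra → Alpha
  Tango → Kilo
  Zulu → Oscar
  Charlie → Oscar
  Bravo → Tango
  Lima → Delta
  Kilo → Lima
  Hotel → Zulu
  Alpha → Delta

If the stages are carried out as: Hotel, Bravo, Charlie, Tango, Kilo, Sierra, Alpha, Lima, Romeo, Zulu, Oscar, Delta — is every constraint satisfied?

In the proposed order, Romeo appears before Delta.
But one of the constraints requires Delta before Romeo, so this ordering violates it.

No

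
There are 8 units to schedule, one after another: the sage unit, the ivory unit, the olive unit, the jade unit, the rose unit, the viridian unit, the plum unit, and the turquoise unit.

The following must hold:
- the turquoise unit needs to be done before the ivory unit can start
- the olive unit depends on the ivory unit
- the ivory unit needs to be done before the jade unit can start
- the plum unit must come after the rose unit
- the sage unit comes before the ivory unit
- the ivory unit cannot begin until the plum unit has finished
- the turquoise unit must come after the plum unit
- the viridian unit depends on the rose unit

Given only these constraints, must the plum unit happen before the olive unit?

Yes

Chaining the stated constraints: the plum unit → the ivory unit → the olive unit.
So the plum unit must precede the olive unit in any valid ordering.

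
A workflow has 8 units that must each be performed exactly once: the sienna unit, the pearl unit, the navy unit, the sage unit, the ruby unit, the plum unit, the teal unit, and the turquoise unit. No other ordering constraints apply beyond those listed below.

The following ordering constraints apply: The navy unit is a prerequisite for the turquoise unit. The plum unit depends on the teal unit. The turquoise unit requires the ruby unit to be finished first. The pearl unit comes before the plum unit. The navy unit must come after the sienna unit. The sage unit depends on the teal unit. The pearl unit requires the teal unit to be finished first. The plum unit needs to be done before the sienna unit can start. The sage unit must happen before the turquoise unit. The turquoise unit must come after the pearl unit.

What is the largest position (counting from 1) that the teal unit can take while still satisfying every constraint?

The units that are forced after the teal unit, directly or by a chain of constraints, are the sienna unit, the pearl unit, the navy unit, the sage unit, the plum unit, the turquoise unit. That's 6 units.
So at least 6 units follow the teal unit, putting the teal unit no later than position 2. That position is achievable by scheduling everything else first.

2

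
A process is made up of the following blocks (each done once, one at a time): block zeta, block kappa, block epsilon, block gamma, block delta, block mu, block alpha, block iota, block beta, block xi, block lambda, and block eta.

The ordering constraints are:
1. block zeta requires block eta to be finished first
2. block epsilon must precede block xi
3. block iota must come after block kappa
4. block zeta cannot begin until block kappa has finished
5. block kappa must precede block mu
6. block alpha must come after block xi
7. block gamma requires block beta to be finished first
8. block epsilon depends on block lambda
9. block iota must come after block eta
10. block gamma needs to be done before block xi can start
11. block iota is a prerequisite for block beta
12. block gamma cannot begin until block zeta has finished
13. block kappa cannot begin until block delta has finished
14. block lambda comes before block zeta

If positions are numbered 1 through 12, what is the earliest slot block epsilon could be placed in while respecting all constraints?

Working backwards through the constraints from block epsilon, its only required predecessor is block lambda.
So at minimum 1 block comes before block epsilon, putting block epsilon no earlier than position 2. That position is achievable by scheduling exactly that predecessor first.

2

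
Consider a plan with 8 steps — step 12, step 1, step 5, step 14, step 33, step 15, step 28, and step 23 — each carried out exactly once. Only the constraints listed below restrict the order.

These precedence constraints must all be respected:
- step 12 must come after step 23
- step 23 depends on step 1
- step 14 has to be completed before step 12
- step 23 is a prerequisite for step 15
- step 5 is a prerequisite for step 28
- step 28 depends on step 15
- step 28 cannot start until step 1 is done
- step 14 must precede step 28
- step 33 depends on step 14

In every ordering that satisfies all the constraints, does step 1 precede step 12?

Chaining the stated constraints: step 1 → step 23 → step 12.
That forces step 1 before step 12 in every valid schedule.

Yes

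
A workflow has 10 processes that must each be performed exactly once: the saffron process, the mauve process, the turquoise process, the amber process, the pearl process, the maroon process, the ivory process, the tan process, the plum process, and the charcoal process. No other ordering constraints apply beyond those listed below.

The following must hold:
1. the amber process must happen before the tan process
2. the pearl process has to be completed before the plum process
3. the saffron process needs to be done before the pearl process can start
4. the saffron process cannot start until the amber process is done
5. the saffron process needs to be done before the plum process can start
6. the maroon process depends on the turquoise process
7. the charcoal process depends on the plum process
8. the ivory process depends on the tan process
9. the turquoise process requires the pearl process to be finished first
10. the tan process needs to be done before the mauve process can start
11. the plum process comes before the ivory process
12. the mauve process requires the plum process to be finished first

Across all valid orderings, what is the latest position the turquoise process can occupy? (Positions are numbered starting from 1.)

The only process forced after the turquoise process (directly or by a chain) is the maroon process.
So at least 1 process follows the turquoise process, putting the turquoise process no later than position 9. That position is achievable by scheduling everything else first.

9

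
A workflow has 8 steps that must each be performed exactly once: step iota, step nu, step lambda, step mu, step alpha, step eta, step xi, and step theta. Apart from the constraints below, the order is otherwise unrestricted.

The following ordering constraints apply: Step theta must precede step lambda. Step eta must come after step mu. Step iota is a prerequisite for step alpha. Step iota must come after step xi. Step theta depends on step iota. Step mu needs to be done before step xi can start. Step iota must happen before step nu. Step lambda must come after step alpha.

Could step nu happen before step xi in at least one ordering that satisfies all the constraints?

No

There is a dependency chain step xi → step iota → step nu, so step nu always comes after step xi.
Hence step nu can never be scheduled before step xi.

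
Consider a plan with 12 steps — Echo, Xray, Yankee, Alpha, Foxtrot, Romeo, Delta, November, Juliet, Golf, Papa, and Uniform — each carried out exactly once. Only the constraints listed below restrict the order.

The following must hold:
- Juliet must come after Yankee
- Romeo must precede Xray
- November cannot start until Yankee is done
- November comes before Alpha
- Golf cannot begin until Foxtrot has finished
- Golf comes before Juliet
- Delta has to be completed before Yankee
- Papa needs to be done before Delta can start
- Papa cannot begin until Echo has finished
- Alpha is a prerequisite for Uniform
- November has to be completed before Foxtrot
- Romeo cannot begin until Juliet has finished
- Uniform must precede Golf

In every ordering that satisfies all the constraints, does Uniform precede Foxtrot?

No

Nothing in the constraints links Uniform and Foxtrot; they are unordered relative to each other.
So Uniform can come before Foxtrot or after — it is not forced.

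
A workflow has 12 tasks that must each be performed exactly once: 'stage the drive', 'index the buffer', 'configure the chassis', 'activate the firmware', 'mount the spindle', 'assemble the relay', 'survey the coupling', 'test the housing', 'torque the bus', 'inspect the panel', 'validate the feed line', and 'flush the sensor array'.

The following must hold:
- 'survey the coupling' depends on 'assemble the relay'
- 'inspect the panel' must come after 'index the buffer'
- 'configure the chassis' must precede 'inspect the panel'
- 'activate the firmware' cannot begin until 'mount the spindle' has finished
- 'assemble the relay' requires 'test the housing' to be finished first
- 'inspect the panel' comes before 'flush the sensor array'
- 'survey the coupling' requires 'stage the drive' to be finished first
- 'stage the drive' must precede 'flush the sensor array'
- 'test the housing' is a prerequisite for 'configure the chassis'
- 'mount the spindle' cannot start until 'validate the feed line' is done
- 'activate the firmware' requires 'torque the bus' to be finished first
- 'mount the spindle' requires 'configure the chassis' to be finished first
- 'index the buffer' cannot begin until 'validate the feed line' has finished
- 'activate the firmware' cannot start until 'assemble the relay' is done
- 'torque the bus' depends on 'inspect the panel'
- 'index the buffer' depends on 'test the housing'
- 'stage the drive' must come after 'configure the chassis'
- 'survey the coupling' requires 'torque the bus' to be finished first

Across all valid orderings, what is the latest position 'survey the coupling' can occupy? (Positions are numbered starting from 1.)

12

'survey the coupling' has no required successors, so nothing stops it from going last (position 12).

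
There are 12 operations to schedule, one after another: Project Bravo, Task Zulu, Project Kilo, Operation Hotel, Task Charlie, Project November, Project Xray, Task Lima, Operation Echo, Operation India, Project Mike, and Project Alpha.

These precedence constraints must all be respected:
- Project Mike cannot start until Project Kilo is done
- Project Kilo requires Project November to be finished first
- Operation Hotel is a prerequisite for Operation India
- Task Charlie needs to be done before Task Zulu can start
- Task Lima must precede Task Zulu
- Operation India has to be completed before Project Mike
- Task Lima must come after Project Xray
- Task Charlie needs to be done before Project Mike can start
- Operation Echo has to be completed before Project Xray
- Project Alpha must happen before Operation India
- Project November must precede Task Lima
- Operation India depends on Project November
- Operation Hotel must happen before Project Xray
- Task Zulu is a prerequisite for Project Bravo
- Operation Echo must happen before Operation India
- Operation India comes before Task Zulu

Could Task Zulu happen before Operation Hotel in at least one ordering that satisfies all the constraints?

There is a dependency chain Operation Hotel → Operation India → Task Zulu, so Task Zulu always comes after Operation Hotel.
Hence Task Zulu can never be scheduled before Operation Hotel.

No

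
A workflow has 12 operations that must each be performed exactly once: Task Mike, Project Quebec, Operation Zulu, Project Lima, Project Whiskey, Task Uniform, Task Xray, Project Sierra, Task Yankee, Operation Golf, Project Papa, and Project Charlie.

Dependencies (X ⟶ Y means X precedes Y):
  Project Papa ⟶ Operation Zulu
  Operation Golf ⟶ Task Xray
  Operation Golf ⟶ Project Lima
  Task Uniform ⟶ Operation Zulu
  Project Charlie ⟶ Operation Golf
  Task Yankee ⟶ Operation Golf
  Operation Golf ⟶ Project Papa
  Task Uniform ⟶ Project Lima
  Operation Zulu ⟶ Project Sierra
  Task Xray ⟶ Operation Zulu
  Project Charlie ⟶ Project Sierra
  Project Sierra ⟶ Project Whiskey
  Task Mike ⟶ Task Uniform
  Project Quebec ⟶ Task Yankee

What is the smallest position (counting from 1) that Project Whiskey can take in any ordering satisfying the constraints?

11

Every operation that must precede Project Whiskey has to come before it. Tracing all chains that end at Project Whiskey, those operations are: Task Mike, Project Quebec, Operation Zulu, Task Uniform, Task Xray, Project Sierra, Task Yankee, Operation Golf, Project Papa, Project Charlie — 10 in total.
With 10 mandatory predecessors, the earliest Project Whiskey can sit is position 10+1 = 11, and placing just those 10 first achieves it.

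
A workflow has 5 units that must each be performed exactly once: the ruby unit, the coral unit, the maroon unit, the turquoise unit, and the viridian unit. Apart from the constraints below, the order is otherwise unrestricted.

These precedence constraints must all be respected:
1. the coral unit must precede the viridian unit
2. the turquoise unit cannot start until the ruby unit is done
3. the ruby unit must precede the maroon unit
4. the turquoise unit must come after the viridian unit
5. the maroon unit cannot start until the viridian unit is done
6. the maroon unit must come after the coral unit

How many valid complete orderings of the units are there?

6

The units with no prerequisites are the ruby unit, the coral unit; any of them can be placed first.
Enumerating by repeatedly choosing an available unit (one whose prerequisites are all placed) gives 6 distinct complete orderings.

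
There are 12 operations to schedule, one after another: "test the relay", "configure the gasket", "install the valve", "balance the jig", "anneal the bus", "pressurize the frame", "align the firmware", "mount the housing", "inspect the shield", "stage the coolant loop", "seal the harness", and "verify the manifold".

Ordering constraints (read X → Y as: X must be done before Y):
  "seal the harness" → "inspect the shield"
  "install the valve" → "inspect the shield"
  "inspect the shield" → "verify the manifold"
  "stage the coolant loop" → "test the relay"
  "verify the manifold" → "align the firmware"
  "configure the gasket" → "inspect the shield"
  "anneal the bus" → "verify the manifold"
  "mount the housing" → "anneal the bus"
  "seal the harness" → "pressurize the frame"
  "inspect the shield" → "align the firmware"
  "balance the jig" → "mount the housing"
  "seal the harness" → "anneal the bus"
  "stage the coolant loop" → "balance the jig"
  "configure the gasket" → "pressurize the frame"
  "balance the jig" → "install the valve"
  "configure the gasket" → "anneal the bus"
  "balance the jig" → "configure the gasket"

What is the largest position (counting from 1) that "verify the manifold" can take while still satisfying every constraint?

11

The only operation forced after "verify the manifold" (directly or by a chain) is "align the firmware".
So at least 1 operation follows "verify the manifold", putting "verify the manifold" no later than position 11. That position is achievable by scheduling everything else first.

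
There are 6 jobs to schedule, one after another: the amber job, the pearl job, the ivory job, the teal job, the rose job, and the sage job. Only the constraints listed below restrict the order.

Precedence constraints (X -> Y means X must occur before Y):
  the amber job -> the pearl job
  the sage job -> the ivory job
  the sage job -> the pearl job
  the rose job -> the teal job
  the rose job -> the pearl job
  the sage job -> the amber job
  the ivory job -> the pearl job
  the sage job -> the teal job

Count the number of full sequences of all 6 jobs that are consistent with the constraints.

2 jobs have no prerequisites (the rose job, the sage job), so any of them could come first.
Systematically extending each partial ordering one job at a time and counting, there are 26 complete orderings.

26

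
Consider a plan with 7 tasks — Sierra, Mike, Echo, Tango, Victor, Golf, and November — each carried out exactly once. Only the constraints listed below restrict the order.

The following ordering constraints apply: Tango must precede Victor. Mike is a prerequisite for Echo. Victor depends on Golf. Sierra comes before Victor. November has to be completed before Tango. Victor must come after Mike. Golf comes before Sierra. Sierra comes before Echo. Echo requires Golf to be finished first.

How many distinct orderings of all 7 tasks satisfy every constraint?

3 tasks have no prerequisites (Mike, Golf, November), so any of them could come first.
Enumerating by repeatedly choosing an available task (one whose prerequisites are all placed) gives 75 distinct complete orderings.

75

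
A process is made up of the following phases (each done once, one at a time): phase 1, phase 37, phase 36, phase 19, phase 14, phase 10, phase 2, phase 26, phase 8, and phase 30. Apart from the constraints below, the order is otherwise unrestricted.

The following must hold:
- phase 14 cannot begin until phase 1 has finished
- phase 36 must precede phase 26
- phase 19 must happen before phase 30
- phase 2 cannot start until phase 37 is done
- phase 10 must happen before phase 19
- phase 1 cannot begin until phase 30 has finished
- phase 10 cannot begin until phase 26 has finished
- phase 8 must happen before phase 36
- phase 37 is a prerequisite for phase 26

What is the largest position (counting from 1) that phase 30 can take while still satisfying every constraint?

Every phase that must follow phase 30 has to come after it. Tracing all chains starting from phase 30, those phases are: phase 1, phase 14 — 2 in total.
So at least 2 phases follow phase 30, putting phase 30 no later than position 8. That position is achievable by scheduling everything else first.

8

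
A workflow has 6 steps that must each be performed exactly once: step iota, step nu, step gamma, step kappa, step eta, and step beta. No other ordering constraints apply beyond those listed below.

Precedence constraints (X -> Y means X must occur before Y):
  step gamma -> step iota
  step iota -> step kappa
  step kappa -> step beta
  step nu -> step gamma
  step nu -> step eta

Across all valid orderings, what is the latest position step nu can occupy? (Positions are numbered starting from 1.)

The steps that are forced after step nu, directly or by a chain of constraints, are step iota, step gamma, step kappa, step eta, step beta. That's 5 steps.
With 5 mandatory successors out of 6 steps total, the latest slot for step nu is 6−5 = 1, and it's reachable by doing all non-successors before step nu.

1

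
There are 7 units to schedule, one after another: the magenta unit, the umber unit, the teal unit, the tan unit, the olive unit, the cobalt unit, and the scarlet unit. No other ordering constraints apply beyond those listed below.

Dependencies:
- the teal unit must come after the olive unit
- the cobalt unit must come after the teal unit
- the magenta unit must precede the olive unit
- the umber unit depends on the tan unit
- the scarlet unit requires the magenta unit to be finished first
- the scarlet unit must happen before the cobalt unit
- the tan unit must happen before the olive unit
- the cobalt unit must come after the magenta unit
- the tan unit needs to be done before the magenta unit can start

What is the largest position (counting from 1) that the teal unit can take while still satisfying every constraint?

The only unit forced after the teal unit (directly or by a chain) is the cobalt unit.
With 1 mandatory successor out of 7 units total, the latest slot for the teal unit is 7−1 = 6, and it's reachable by doing all non-successors before the teal unit.

6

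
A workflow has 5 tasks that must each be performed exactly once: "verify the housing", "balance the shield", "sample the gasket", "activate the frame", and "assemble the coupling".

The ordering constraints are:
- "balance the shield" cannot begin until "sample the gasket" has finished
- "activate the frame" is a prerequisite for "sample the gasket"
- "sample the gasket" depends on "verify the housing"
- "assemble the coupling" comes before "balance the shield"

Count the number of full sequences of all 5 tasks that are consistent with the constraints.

8

3 tasks have no prerequisites ("verify the housing", "activate the frame", "assemble the coupling"), so any of them could come first.
Counting all ways to extend the partial order to a total order gives 8.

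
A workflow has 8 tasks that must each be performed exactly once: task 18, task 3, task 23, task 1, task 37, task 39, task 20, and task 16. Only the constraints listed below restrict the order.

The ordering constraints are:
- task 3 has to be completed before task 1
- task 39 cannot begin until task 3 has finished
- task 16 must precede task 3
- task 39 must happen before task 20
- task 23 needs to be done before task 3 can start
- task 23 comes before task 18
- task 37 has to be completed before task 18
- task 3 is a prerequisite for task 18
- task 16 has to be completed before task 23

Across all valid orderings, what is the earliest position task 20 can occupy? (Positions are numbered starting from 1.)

5

Working backwards through the constraints from task 20, its full set of required predecessors is task 3, task 23, task 39, task 16 — 4 of them.
So at minimum 4 tasks come before task 20, putting task 20 no earlier than position 5. That position is achievable by scheduling exactly those predecessors first.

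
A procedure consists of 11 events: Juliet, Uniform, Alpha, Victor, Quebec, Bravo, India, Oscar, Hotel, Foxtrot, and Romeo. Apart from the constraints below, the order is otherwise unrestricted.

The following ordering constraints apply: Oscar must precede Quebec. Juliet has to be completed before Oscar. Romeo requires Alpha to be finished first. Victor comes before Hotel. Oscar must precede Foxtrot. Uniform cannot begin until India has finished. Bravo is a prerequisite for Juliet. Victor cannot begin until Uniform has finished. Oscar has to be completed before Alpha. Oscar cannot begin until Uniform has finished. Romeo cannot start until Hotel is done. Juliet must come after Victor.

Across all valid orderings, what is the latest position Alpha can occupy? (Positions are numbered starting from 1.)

10

The only event forced after Alpha (directly or by a chain) is Romeo.
So at least 1 event follows Alpha, putting Alpha no later than position 10. That position is achievable by scheduling everything else first.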